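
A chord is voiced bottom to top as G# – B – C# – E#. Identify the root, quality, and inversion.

C# dominant seventh, second inversion

Reducing to letter names: G#, B, C#, E#. These stack in thirds as C#–E#–G#–B — a C# dominant seventh chord.
With the fifth (G#) in the bass, the chord is in second inversion (figured bass 4/3).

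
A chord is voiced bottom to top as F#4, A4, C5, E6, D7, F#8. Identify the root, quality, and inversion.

The distinct note names are F#, A, C, E, D. Stacked in thirds they read D–F#–A–C–E, which is a dominant ninth chord on D.
With the third (F#) in the bass, the chord is in first inversion.

D dominant ninth, first inversion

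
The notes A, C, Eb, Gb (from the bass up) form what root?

The distinct letter names are A, C, Eb, Gb. Arranged as a stack of thirds they read A–C–Eb–Gb, so A is the root (an A diminished seventh chord).

A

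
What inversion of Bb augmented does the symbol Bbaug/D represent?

Bbaug/D means Bb augmented with D in the bass. D is the third of Bb augmented (Bb–D–F#), so this is first inversion.

first inversion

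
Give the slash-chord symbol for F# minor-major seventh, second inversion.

Second inversion of F# minor-major seventh has the fifth (C#) in the bass. As a slash chord: F#m(maj7)/C#.

F#m(maj7)/C#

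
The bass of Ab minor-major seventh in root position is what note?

Ab

Ab minor-major seventh is Ab–Cb–Eb–G. Root position places the root in the bass: Ab.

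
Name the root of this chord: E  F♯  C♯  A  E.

The distinct letter names are E, F#, C#, A. Arranged as a stack of thirds they read F#–A–C#–E, so F# is the root (an F# minor seventh chord).

F#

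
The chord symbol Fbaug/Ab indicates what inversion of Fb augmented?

Fbaug/Ab means Fb augmented with Ab in the bass. Ab is the third of Fb augmented (Fb–Ab–C), so this is first inversion.

first inversion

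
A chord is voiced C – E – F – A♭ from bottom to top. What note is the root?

C, E, F, Ab are the tones of an F minor-major seventh chord (F–Ab–C–E), making F the root.

F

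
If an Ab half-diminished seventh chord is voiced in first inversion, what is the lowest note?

Cb

In first inversion the third is lowest. For Ab half-diminished seventh (Ab–Cb–Ebb–Gb) that is Cb.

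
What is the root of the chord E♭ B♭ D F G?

The distinct letter names are Eb, Bb, D, F, G. Arranged as a stack of thirds they read Eb–G–Bb–D–F, so Eb is the root (an Eb major ninth chord).

Eb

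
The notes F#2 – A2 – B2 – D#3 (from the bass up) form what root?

The distinct letter names are F#, A, B, D#. Arranged as a stack of thirds they read B–D#–F#–A, so B is the root (a B dominant seventh chord).

B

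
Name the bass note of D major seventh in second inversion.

A

In second inversion the fifth is lowest. For D major seventh (D–F#–A–C#) that is A.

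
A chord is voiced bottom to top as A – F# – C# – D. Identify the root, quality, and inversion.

The pitch classes A, F#, C#, D arrange in thirds as D–F#–A–C#: a D major seventh chord.
The lowest note is A, the fifth of the chord, so this is second inversion (figured bass 4/3).

D major seventh, second inversion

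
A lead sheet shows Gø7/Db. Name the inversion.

Gø7/Db means G half-diminished seventh with Db in the bass. Db is the fifth of G half-diminished seventh (G–Bb–Db–F), so this is second inversion.

second inversion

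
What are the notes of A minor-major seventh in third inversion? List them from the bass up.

G#, A, C, E

The chord tones are A–C–E–G#. With the seventh (G#) lowest for third inversion: G#, A, C, E.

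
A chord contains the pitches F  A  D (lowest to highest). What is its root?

Reordering F, A, D into stacked thirds gives D–F–A; the bottom of that stack, D, is the root.

D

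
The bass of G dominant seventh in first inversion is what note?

B

The third of G dominant seventh (G–B–D–F) is B; that is the bass in first inversion.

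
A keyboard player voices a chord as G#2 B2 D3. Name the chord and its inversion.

G# diminished, root position

The pitch classes G#, B, D arrange in thirds as G#–B–D: a G# diminished triad.
The lowest note is G#, the root of the chord, so this is root position (figured bass 5/3).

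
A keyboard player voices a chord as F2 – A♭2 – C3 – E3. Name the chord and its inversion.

The distinct note names are F, Ab, C, E. Stacked in thirds they read F–Ab–C–E, which is a minor-major seventh chord on F.
F is the root of F minor-major seventh; root in the bass means root position (figured bass 7).

F minor-major seventh, root position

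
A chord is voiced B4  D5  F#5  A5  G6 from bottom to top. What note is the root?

G

B, D, F#, A, G are the tones of a G major ninth chord (G–B–D–F#–A), making G the root.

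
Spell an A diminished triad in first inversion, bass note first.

C, Eb, A

The chord tones are A–C–Eb. With the third (C) lowest for first inversion: C, Eb, A.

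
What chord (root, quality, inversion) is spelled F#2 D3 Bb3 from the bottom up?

Bb augmented, second inversion

The pitch classes F#, D, Bb arrange in thirds as Bb–D–F#: a Bb augmented triad.
With the fifth (F#) in the bass, the chord is in second inversion (figured bass 6/4).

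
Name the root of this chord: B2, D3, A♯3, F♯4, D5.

B

The distinct letter names are B, D, A#, F#. Arranged as a stack of thirds they read B–D–F#–A#, so B is the root (a B minor-major seventh chord).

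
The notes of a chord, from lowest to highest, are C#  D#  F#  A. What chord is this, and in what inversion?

Reducing to letter names: C#, D#, F#, A. These stack in thirds as D#–F#–A–C# — a D# half-diminished seventh chord.
The lowest note is C#, the seventh of the chord, so this is third inversion (figured bass 4/2).

D# half-diminished seventh, third inversion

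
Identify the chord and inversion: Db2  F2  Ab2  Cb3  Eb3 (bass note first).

Db dominant ninth, root position

Reducing to letter names: Db, F, Ab, Cb, Eb. These stack in thirds as Db–F–Ab–Cb–Eb — a Db dominant ninth chord.
Db is the root of Db dominant ninth; root in the bass means root position.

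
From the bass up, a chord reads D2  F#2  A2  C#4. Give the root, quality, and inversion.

D major seventh, root position

The distinct note names are D, F#, A, C#. Stacked in thirds they read D–F#–A–C#, which is a major seventh chord on D.
The lowest note is D, the root of the chord, so this is root position (figured bass 7).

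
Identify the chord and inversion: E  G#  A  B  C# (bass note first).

A major ninth, second inversion

The distinct note names are E, G#, A, B, C#. Stacked in thirds they read A–C#–E–G#–B, which is a major ninth chord on A.
With the fifth (E) in the bass, the chord is in second inversion.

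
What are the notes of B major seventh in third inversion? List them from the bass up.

Spelling B major seventh: B–D#–F#–A#. In third inversion the seventh is bass, giving A#, B, D#, F# from the bottom.

A#, B, D#, F#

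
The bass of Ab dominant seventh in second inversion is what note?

In second inversion the fifth is lowest. For Ab dominant seventh (Ab–C–Eb–Gb) that is Eb.

Eb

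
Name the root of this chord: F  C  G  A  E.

F

F, C, G, A, E are the tones of an F major ninth chord (F–A–C–E–G), making F the root.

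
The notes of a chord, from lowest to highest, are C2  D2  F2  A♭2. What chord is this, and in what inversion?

Reducing to letter names: C, D, F, Ab. These stack in thirds as D–F–Ab–C — a D half-diminished seventh chord.
With the seventh (C) in the bass, the chord is in third inversion (figured bass 4/2).

D half-diminished seventh, third inversion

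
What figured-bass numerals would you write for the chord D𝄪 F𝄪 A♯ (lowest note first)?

The notes D##, F##, A# stack in thirds as D##–F##–A# — a D## diminished triad. The bass D## is the root, so this is root position: figured 5/3.

5/3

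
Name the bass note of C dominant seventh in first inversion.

The third of C dominant seventh (C–E–G–Bb) is E; that is the bass in first inversion.

E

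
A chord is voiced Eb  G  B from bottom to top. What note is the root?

The distinct letter names are Eb, G, B. Arranged as a stack of thirds they read Eb–G–B, so Eb is the root (an Eb augmented triad).

Eb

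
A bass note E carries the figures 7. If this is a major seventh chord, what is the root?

The figures 7 mean the root of the chord is in the bass. If E is the root of a major seventh chord, the root is E (chord tones E–G#–B–D#).

E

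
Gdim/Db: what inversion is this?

second inversion

Gdim/Db means G diminished with Db in the bass. Db is the fifth of G diminished (G–Bb–Db), so this is second inversion.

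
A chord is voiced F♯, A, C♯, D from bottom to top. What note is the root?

F#, A, C#, D are the tones of a D major seventh chord (D–F#–A–C#), making D the root.

D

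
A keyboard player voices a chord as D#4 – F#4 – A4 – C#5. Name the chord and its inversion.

The pitch classes D#, F#, A, C# arrange in thirds as D#–F#–A–C#: a D# half-diminished seventh chord.
D# is the root of D# half-diminished seventh; root in the bass means root position (figured bass 7).

D# half-diminished seventh, root position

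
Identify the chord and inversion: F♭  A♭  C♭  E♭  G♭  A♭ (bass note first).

The distinct note names are Fb, Ab, Cb, Eb, Gb. Stacked in thirds they read Fb–Ab–Cb–Eb–Gb, which is a major ninth chord on Fb.
With the root (Fb) in the bass, the chord is in root position.

Fb major ninth, root position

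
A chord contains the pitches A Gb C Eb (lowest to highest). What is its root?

The distinct letter names are A, Gb, C, Eb. Arranged as a stack of thirds they read A–C–Eb–Gb, so A is the root (an A diminished seventh chord).

A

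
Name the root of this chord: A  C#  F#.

F#

A, C#, F# are the tones of an F# minor triad (F#–A–C#), making F# the root.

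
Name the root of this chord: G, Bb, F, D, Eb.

The distinct letter names are G, Bb, F, D, Eb. Arranged as a stack of thirds they read Eb–G–Bb–D–F, so Eb is the root (an Eb major ninth chord).

Eb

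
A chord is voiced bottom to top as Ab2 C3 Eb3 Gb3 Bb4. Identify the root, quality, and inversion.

The distinct note names are Ab, C, Eb, Gb, Bb. Stacked in thirds they read Ab–C–Eb–Gb–Bb, which is a dominant ninth chord on Ab.
Ab is the root of Ab dominant ninth; root in the bass means root position.

Ab dominant ninth, root position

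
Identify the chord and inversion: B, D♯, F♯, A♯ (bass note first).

B major seventh, root position

Reducing to letter names: B, D#, F#, A#. These stack in thirds as B–D#–F#–A# — a B major seventh chord.
The lowest note is B, the root of the chord, so this is root position (figured bass 7).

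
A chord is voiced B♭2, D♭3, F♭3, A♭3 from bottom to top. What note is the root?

Bb

The distinct letter names are Bb, Db, Fb, Ab. Arranged as a stack of thirds they read Bb–Db–Fb–Ab, so Bb is the root (a Bb half-diminished seventh chord).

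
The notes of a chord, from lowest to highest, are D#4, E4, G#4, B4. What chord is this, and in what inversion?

Reducing to letter names: D#, E, G#, B. These stack in thirds as E–G#–B–D# — an E major seventh chord.
The lowest note is D#, the seventh of the chord, so this is third inversion (figured bass 4/2).

E major seventh, third inversion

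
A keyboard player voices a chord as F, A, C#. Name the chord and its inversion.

The distinct note names are F, A, C#. Stacked in thirds they read F–A–C#, which is an augmented triad on F.
The lowest note is F, the root of the chord, so this is root position (figured bass 5/3).

F augmented, root position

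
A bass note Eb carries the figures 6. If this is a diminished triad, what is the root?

The figures 6 mean the third of the chord is in the bass. If Eb is the third of a diminished triad, the root is C (chord tones C–Eb–Gb).

C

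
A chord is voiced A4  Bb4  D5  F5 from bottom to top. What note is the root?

Bb

Reordering A, Bb, D, F into stacked thirds gives Bb–D–F–A; the bottom of that stack, Bb, is the root.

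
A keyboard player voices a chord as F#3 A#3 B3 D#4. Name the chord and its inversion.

The distinct note names are F#, A#, B, D#. Stacked in thirds they read B–D#–F#–A#, which is a major seventh chord on B.
With the fifth (F#) in the bass, the chord is in second inversion (figured bass 4/3).

B major seventh, second inversion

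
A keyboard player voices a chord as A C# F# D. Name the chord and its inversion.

Reducing to letter names: A, C#, F#, D. These stack in thirds as D–F#–A–C# — a D major seventh chord.
The lowest note is A, the fifth of the chord, so this is second inversion (figured bass 4/3).

D major seventh, second inversion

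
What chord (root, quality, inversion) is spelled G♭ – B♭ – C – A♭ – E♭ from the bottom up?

Reducing to letter names: Gb, Bb, C, Ab, Eb. These stack in thirds as Ab–C–Eb–Gb–Bb — an Ab dominant ninth chord.
The lowest note is Gb, the seventh of the chord, so this is third inversion.

Ab dominant ninth, third inversion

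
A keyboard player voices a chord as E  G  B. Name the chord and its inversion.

Reducing to letter names: E, G, B. These stack in thirds as E–G–B — an E minor triad.
E is the root of E minor; root in the bass means root position (figured bass 5/3).

E minor, root position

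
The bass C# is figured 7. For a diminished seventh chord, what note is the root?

C#

The figures 7 mean the root of the chord is in the bass. If C# is the root of a diminished seventh chord, the root is C# (chord tones C#–E–G–Bb).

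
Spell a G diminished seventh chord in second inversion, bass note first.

The chord tones are G–Bb–Db–Fb. With the fifth (Db) lowest for second inversion: Db, Fb, G, Bb.

Db, Fb, G, Bb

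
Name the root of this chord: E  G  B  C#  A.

E, G, B, C#, A are the tones of an A dominant ninth chord (A–C#–E–G–B), making A the root.

A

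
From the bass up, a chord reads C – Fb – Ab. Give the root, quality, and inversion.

Fb augmented, second inversion

The pitch classes C, Fb, Ab arrange in thirds as Fb–Ab–C: an Fb augmented triad.
With the fifth (C) in the bass, the chord is in second inversion (figured bass 6/4).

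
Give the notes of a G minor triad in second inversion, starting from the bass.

D, G, Bb

The chord tones are G–Bb–D. With the fifth (D) lowest for second inversion: D, G, Bb.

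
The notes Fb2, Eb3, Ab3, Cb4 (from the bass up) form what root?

Fb

The distinct letter names are Fb, Eb, Ab, Cb. Arranged as a stack of thirds they read Fb–Ab–Cb–Eb, so Fb is the root (an Fb major seventh chord).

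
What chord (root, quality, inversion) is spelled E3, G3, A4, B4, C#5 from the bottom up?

The pitch classes E, G, A, B, C# arrange in thirds as A–C#–E–G–B: an A dominant ninth chord.
E is the fifth of A dominant ninth; fifth in the bass means second inversion.

A dominant ninth, second inversion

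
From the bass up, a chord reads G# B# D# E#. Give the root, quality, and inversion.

E# minor seventh, first inversion

The distinct note names are G#, B#, D#, E#. Stacked in thirds they read E#–G#–B#–D#, which is a minor seventh chord on E#.
G# is the third of E# minor seventh; third in the bass means first inversion (figured bass 6/5).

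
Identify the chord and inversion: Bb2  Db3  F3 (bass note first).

Bb minor, root position

The pitch classes Bb, Db, F arrange in thirds as Bb–Db–F: a Bb minor triad.
With the root (Bb) in the bass, the chord is in root position (figured bass 5/3).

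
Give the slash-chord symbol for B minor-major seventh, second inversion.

Bm(maj7)/F#

Second inversion of B minor-major seventh has the fifth (F#) in the bass. As a slash chord: Bm(maj7)/F#.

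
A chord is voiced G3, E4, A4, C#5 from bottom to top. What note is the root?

A

G, E, A, C# are the tones of an A dominant seventh chord (A–C#–E–G), making A the root.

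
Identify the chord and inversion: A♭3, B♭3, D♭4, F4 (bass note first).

Bb minor seventh, third inversion

Reducing to letter names: Ab, Bb, Db, F. These stack in thirds as Bb–Db–F–Ab — a Bb minor seventh chord.
The lowest note is Ab, the seventh of the chord, so this is third inversion (figured bass 4/2).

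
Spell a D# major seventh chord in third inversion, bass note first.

Spelling D# major seventh: D#–F##–A#–C##. In third inversion the seventh is bass, giving C##, D#, F##, A# from the bottom.

C##, D#, F##, A#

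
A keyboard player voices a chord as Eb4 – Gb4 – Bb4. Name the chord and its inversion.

Eb minor, root position

Reducing to letter names: Eb, Gb, Bb. These stack in thirds as Eb–Gb–Bb — an Eb minor triad.
Eb is the root of Eb minor; root in the bass means root position (figured bass 5/3).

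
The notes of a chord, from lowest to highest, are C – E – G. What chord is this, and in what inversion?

C major, root position

The distinct note names are C, E, G. Stacked in thirds they read C–E–G, which is a major triad on C.
C is the root of C major; root in the bass means root position (figured bass 5/3).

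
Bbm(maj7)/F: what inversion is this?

Bbm(maj7)/F means Bb minor-major seventh with F in the bass. F is the fifth of Bb minor-major seventh (Bb–Db–F–A), so this is second inversion.

second inversion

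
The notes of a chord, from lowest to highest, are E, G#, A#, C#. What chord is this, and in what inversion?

The pitch classes E, G#, A#, C# arrange in thirds as A#–C#–E–G#: an A# half-diminished seventh chord.
The lowest note is E, the fifth of the chord, so this is second inversion (figured bass 4/3).

A# half-diminished seventh, second inversion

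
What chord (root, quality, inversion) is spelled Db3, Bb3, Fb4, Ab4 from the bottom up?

The distinct note names are Db, Bb, Fb, Ab. Stacked in thirds they read Bb–Db–Fb–Ab, which is a half-diminished seventh chord on Bb.
With the third (Db) in the bass, the chord is in first inversion (figured bass 6/5).

Bb half-diminished seventh, first inversion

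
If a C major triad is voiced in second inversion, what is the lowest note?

G

The fifth of C major (C–E–G) is G; that is the bass in second inversion.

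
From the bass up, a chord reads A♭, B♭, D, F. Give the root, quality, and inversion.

Bb dominant seventh, third inversion

The distinct note names are Ab, Bb, D, F. Stacked in thirds they read Bb–D–F–Ab, which is a dominant seventh chord on Bb.
With the seventh (Ab) in the bass, the chord is in third inversion (figured bass 4/2).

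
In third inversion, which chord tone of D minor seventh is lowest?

D minor seventh is D–F–A–C. Third inversion places the seventh in the bass: C.

C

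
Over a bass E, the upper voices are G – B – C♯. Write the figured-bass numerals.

The notes E, G, B, C# stack in thirds as C#–E–G–B — a C# half-diminished seventh chord. The bass E is the third, so this is first inversion: figured 6/5.

6/5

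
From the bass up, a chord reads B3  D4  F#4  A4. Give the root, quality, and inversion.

B minor seventh, root position

The pitch classes B, D, F#, A arrange in thirds as B–D–F#–A: a B minor seventh chord.
With the root (B) in the bass, the chord is in root position (figured bass 7).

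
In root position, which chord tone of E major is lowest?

The root of E major (E–G#–B) is E; that is the bass in root position.

E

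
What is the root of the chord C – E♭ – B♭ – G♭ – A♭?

Reordering C, Eb, Bb, Gb, Ab into stacked thirds gives Ab–C–Eb–Gb–Bb; the bottom of that stack, Ab, is the root.

Ab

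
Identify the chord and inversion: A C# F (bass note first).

Reducing to letter names: A, C#, F. These stack in thirds as F–A–C# — an F augmented triad.
The lowest note is A, the third of the chord, so this is first inversion (figured bass 6).

F augmented, first inversion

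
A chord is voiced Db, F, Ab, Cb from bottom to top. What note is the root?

Db, F, Ab, Cb are the tones of a Db dominant seventh chord (Db–F–Ab–Cb), making Db the root.

Db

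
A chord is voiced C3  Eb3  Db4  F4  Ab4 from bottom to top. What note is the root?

Db

The distinct letter names are C, Eb, Db, F, Ab. Arranged as a stack of thirds they read Db–F–Ab–C–Eb, so Db is the root (a Db major ninth chord).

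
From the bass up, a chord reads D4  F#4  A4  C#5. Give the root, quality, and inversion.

D major seventh, root position

The pitch classes D, F#, A, C# arrange in thirds as D–F#–A–C#: a D major seventh chord.
D is the root of D major seventh; root in the bass means root position (figured bass 7).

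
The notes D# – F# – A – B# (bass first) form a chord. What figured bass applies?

The notes D#, F#, A, B# stack in thirds as B#–D#–F#–A — a B# diminished seventh chord. The bass D# is the third, so this is first inversion: figured 6/5.

6/5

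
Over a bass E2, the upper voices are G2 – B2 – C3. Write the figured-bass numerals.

6/5

The notes E, G, B, C stack in thirds as C–E–G–B — a C major seventh chord. The bass E is the third, so this is first inversion: figured 6/5.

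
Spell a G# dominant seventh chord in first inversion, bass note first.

B#, D#, F#, G#

G# dominant seventh is G#–B#–D#–F#. First inversion puts the third (B#) in the bass, with the remaining tones above: B#, D#, F#, G#.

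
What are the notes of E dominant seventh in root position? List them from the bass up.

E, G#, B, D

The chord tones are E–G#–B–D. With the root (E) lowest for root position: E, G#, B, D.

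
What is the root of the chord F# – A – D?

F#, A, D are the tones of a D major triad (D–F#–A), making D the root.

D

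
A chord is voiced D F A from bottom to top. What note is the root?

The distinct letter names are D, F, A. Arranged as a stack of thirds they read D–F–A, so D is the root (a D minor triad).

D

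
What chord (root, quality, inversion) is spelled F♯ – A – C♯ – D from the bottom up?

D major seventh, first inversion

The distinct note names are F#, A, C#, D. Stacked in thirds they read D–F#–A–C#, which is a major seventh chord on D.
The lowest note is F#, the third of the chord, so this is first inversion (figured bass 6/5).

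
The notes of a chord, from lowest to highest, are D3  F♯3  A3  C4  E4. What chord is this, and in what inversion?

D dominant ninth, root position

Reducing to letter names: D, F#, A, C, E. These stack in thirds as D–F#–A–C–E — a D dominant ninth chord.
With the root (D) in the bass, the chord is in root position.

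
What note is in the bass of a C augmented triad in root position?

The root of C augmented (C–E–G#) is C; that is the bass in root position.

C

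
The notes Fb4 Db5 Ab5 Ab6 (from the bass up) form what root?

The distinct letter names are Fb, Db, Ab. Arranged as a stack of thirds they read Db–Fb–Ab, so Db is the root (a Db minor triad).

Db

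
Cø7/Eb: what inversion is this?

first inversion

Cø7/Eb means C half-diminished seventh with Eb in the bass. Eb is the third of C half-diminished seventh (C–Eb–Gb–Bb), so this is first inversion.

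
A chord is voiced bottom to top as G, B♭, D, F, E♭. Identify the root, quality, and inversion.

The pitch classes G, Bb, D, F, Eb arrange in thirds as Eb–G–Bb–D–F: an Eb major ninth chord.
G is the third of Eb major ninth; third in the bass means first inversion.

Eb major ninth, first inversion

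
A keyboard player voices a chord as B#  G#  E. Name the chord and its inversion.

E augmented, second inversion

The pitch classes B#, G#, E arrange in thirds as E–G#–B#: an E augmented triad.
With the fifth (B#) in the bass, the chord is in second inversion (figured bass 6/4).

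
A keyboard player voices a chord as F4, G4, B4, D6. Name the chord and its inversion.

G dominant seventh, third inversion

Reducing to letter names: F, G, B, D. These stack in thirds as G–B–D–F — a G dominant seventh chord.
The lowest note is F, the seventh of the chord, so this is third inversion (figured bass 4/2).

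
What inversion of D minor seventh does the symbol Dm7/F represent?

Dm7/F means D minor seventh with F in the bass. F is the third of D minor seventh (D–F–A–C), so this is first inversion.

first inversion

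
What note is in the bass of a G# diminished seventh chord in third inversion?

F

The seventh of G# diminished seventh (G#–B–D–F) is F; that is the bass in third inversion.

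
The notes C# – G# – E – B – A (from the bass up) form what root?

A

The distinct letter names are C#, G#, E, B, A. Arranged as a stack of thirds they read A–C#–E–G#–B, so A is the root (an A major ninth chord).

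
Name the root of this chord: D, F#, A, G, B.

G

D, F#, A, G, B are the tones of a G major ninth chord (G–B–D–F#–A), making G the root.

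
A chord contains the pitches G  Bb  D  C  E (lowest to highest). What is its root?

G, Bb, D, C, E are the tones of a C dominant ninth chord (C–E–G–Bb–D), making C the root.

C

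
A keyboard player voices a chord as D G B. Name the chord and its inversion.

The distinct note names are D, G, B. Stacked in thirds they read G–B–D, which is a major triad on G.
The lowest note is D, the fifth of the chord, so this is second inversion (figured bass 6/4).

G major, second inversion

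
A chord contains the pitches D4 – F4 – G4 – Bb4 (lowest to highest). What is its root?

G

The distinct letter names are D, F, G, Bb. Arranged as a stack of thirds they read G–Bb–D–F, so G is the root (a G minor seventh chord).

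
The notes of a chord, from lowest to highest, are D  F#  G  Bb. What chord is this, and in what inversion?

G minor-major seventh, second inversion

The pitch classes D, F#, G, Bb arrange in thirds as G–Bb–D–F#: a G minor-major seventh chord.
The lowest note is D, the fifth of the chord, so this is second inversion (figured bass 4/3).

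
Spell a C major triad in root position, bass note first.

C, E, G

C major is C–E–G. Root position puts the root (C) in the bass, with the remaining tones above: C, E, G.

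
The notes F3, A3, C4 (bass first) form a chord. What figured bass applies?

The notes F, A, C stack in thirds as F–A–C — an F major triad. The bass F is the root, so this is root position: figured 5/3.

5/3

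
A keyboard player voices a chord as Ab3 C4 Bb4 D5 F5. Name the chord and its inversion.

Reducing to letter names: Ab, C, Bb, D, F. These stack in thirds as Bb–D–F–Ab–C — a Bb dominant ninth chord.
With the seventh (Ab) in the bass, the chord is in third inversion.

Bb dominant ninth, third inversion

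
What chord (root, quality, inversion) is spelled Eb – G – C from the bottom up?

The distinct note names are Eb, G, C. Stacked in thirds they read C–Eb–G, which is a minor triad on C.
With the third (Eb) in the bass, the chord is in first inversion (figured bass 6).

C minor, first inversion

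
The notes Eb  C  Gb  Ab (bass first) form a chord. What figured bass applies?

The notes Eb, C, Gb, Ab stack in thirds as Ab–C–Eb–Gb — an Ab dominant seventh chord. The bass Eb is the fifth, so this is second inversion: figured 4/3.

4/3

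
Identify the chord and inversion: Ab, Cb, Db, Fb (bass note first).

Db minor seventh, second inversion

The distinct note names are Ab, Cb, Db, Fb. Stacked in thirds they read Db–Fb–Ab–Cb, which is a minor seventh chord on Db.
With the fifth (Ab) in the bass, the chord is in second inversion (figured bass 4/3).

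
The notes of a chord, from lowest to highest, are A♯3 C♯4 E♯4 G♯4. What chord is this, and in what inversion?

A# minor seventh, root position

The pitch classes A#, C#, E#, G# arrange in thirds as A#–C#–E#–G#: an A# minor seventh chord.
The lowest note is A#, the root of the chord, so this is root position (figured bass 7).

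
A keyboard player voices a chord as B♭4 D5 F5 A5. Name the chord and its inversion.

Bb major seventh, root position

Reducing to letter names: Bb, D, F, A. These stack in thirds as Bb–D–F–A — a Bb major seventh chord.
Bb is the root of Bb major seventh; root in the bass means root position (figured bass 7).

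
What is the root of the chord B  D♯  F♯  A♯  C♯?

B

The distinct letter names are B, D#, F#, A#, C#. Arranged as a stack of thirds they read B–D#–F#–A#–C#, so B is the root (a B major ninth chord).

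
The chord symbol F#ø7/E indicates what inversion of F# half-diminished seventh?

F#ø7/E means F# half-diminished seventh with E in the bass. E is the seventh of F# half-diminished seventh (F#–A–C–E), so this is third inversion.

third inversion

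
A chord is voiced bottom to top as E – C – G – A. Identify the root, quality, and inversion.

A minor seventh, second inversion

Reducing to letter names: E, C, G, A. These stack in thirds as A–C–E–G — an A minor seventh chord.
The lowest note is E, the fifth of the chord, so this is second inversion (figured bass 4/3).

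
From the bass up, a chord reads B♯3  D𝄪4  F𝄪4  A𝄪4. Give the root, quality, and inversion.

B# major seventh, root position

The distinct note names are B#, D##, F##, A##. Stacked in thirds they read B#–D##–F##–A##, which is a major seventh chord on B#.
The lowest note is B#, the root of the chord, so this is root position (figured bass 7).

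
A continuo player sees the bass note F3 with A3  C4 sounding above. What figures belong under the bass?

The notes F, A, C stack in thirds as F–A–C — an F major triad. The bass F is the root, so this is root position: figured 5/3.

5/3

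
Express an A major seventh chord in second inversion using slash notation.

Amaj7/E

Second inversion of A major seventh has the fifth (E) in the bass. As a slash chord: Amaj7/E.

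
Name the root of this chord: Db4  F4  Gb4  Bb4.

Gb

Reordering Db, F, Gb, Bb into stacked thirds gives Gb–Bb–Db–F; the bottom of that stack, Gb, is the root.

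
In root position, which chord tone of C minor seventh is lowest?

The root of C minor seventh (C–Eb–G–Bb) is C; that is the bass in root position.

C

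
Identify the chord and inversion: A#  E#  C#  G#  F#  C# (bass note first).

Reducing to letter names: A#, E#, C#, G#, F#. These stack in thirds as F#–A#–C#–E#–G# — an F# major ninth chord.
The lowest note is A#, the third of the chord, so this is first inversion.

F# major ninth, first inversion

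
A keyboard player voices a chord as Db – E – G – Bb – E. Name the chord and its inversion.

E diminished seventh, third inversion

The pitch classes Db, E, G, Bb arrange in thirds as E–G–Bb–Db: an E diminished seventh chord.
With the seventh (Db) in the bass, the chord is in third inversion (figured bass 4/2).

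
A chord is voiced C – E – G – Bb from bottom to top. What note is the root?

C

C, E, G, Bb are the tones of a C dominant seventh chord (C–E–G–Bb), making C the root.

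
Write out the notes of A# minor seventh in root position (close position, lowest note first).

A#, C#, E#, G#

The chord tones are A#–C#–E#–G#. With the root (A#) lowest for root position: A#, C#, E#, G#.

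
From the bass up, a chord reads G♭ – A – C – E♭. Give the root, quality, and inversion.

Reducing to letter names: Gb, A, C, Eb. These stack in thirds as A–C–Eb–Gb — an A diminished seventh chord.
With the seventh (Gb) in the bass, the chord is in third inversion (figured bass 4/2).

A diminished seventh, third inversion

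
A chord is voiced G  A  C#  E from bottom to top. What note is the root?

A

G, A, C#, E are the tones of an A dominant seventh chord (A–C#–E–G), making A the root.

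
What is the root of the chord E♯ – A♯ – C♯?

A#

E#, A#, C# are the tones of an A# minor triad (A#–C#–E#), making A# the root.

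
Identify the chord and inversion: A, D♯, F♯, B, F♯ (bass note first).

The distinct note names are A, D#, F#, B. Stacked in thirds they read B–D#–F#–A, which is a dominant seventh chord on B.
With the seventh (A) in the bass, the chord is in third inversion (figured bass 4/2).

B dominant seventh, third inversion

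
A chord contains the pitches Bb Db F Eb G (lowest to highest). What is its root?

Eb

The distinct letter names are Bb, Db, F, Eb, G. Arranged as a stack of thirds they read Eb–G–Bb–Db–F, so Eb is the root (an Eb dominant ninth chord).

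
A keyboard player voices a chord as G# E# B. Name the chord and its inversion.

E# diminished, first inversion

The pitch classes G#, E#, B arrange in thirds as E#–G#–B: an E# diminished triad.
G# is the third of E# diminished; third in the bass means first inversion (figured bass 6).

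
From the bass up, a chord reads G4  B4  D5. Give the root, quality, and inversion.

G major, root position

Reducing to letter names: G, B, D. These stack in thirds as G–B–D — a G major triad.
The lowest note is G, the root of the chord, so this is root position (figured bass 5/3).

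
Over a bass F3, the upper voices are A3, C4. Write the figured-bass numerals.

5/3

The notes F, A, C stack in thirds as F–A–C — an F major triad. The bass F is the root, so this is root position: figured 5/3.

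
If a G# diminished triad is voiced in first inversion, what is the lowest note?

G# diminished is G#–B–D. First inversion places the third in the bass: B.

B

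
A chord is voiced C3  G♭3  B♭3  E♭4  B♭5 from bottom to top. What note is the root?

The distinct letter names are C, Gb, Bb, Eb. Arranged as a stack of thirds they read C–Eb–Gb–Bb, so C is the root (a C half-diminished seventh chord).

C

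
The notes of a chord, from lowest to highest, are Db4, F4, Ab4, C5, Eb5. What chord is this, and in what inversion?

The pitch classes Db, F, Ab, C, Eb arrange in thirds as Db–F–Ab–C–Eb: a Db major ninth chord.
The lowest note is Db, the root of the chord, so this is root position.

Db major ninth, root position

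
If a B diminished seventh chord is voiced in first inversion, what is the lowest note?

The third of B diminished seventh (B–D–F–Ab) is D; that is the bass in first inversion.

D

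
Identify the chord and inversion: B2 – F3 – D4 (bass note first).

B diminished, root position

The pitch classes B, F, D arrange in thirds as B–D–F: a B diminished triad.
With the root (B) in the bass, the chord is in root position (figured bass 5/3).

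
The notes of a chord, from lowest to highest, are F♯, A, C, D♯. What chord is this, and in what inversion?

The pitch classes F#, A, C, D# arrange in thirds as D#–F#–A–C: a D# diminished seventh chord.
The lowest note is F#, the third of the chord, so this is first inversion (figured bass 6/5).

D# diminished seventh, first inversion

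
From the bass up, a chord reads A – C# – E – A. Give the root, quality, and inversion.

A major, root position

The distinct note names are A, C#, E. Stacked in thirds they read A–C#–E, which is a major triad on A.
A is the root of A major; root in the bass means root position (figured bass 5/3).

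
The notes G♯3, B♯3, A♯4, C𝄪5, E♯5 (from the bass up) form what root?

A#

The distinct letter names are G#, B#, A#, C##, E#. Arranged as a stack of thirds they read A#–C##–E#–G#–B#, so A# is the root (an A# dominant ninth chord).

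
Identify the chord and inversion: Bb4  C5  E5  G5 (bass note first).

C dominant seventh, third inversion

The pitch classes Bb, C, E, G arrange in thirds as C–E–G–Bb: a C dominant seventh chord.
The lowest note is Bb, the seventh of the chord, so this is third inversion (figured bass 4/2).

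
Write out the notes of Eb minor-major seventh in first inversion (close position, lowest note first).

The chord tones are Eb–Gb–Bb–D. With the third (Gb) lowest for first inversion: Gb, Bb, D, Eb.

Gb, Bb, D, Eb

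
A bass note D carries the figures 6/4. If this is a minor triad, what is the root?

The figures 6/4 mean the fifth of the chord is in the bass. If D is the fifth of a minor triad, the root is G (chord tones G–Bb–D).

G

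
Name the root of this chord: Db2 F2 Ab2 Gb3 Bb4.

Reordering Db, F, Ab, Gb, Bb into stacked thirds gives Gb–Bb–Db–F–Ab; the bottom of that stack, Gb, is the root.

Gb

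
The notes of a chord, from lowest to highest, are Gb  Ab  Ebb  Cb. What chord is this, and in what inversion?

Ab half-diminished seventh, third inversion

The distinct note names are Gb, Ab, Ebb, Cb. Stacked in thirds they read Ab–Cb–Ebb–Gb, which is a half-diminished seventh chord on Ab.
The lowest note is Gb, the seventh of the chord, so this is third inversion (figured bass 4/2).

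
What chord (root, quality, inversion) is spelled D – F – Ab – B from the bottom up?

The distinct note names are D, F, Ab, B. Stacked in thirds they read B–D–F–Ab, which is a diminished seventh chord on B.
The lowest note is D, the third of the chord, so this is first inversion (figured bass 6/5).

B diminished seventh, first inversion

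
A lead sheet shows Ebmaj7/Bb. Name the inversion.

second inversion

Ebmaj7/Bb means Eb major seventh with Bb in the bass. Bb is the fifth of Eb major seventh (Eb–G–Bb–D), so this is second inversion.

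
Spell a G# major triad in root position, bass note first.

Spelling G# major: G#–B#–D#. In root position the root is bass, giving G#, B#, D# from the bottom.

G#, B#, D#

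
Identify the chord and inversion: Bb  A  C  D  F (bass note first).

Bb major ninth, root position

The pitch classes Bb, A, C, D, F arrange in thirds as Bb–D–F–A–C: a Bb major ninth chord.
The lowest note is Bb, the root of the chord, so this is root position.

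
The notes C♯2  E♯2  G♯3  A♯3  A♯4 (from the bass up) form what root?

Reordering C#, E#, G#, A# into stacked thirds gives A#–C#–E#–G#; the bottom of that stack, A#, is the root.

A#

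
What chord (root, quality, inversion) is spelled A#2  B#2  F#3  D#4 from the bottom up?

B# half-diminished seventh, third inversion

Reducing to letter names: A#, B#, F#, D#. These stack in thirds as B#–D#–F#–A# — a B# half-diminished seventh chord.
With the seventh (A#) in the bass, the chord is in third inversion (figured bass 4/2).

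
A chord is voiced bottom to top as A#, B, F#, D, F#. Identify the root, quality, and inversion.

The pitch classes A#, B, F#, D arrange in thirds as B–D–F#–A#: a B minor-major seventh chord.
A# is the seventh of B minor-major seventh; seventh in the bass means third inversion (figured bass 4/2).

B minor-major seventh, third inversion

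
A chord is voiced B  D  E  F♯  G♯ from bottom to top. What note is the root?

E

The distinct letter names are B, D, E, F#, G#. Arranged as a stack of thirds they read E–G#–B–D–F#, so E is the root (an E dominant ninth chord).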